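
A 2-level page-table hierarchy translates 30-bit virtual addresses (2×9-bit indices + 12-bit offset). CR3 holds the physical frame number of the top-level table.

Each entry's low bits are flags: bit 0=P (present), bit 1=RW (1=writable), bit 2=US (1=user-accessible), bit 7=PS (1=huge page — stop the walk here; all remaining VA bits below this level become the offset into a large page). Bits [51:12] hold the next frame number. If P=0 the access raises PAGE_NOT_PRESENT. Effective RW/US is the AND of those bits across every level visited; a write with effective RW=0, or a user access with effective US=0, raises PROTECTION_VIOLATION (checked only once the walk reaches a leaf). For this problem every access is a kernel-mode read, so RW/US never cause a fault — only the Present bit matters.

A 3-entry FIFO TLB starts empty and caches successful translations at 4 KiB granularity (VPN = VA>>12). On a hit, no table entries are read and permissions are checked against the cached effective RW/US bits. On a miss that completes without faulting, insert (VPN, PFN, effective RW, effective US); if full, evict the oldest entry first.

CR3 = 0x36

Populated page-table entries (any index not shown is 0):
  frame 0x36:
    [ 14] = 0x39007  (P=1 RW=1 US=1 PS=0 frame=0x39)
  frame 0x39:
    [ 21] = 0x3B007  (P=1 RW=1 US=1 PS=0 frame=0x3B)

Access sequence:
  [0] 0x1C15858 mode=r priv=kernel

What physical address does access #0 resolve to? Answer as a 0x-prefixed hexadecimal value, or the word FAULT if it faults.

Per-access translation:
#0 VA=0x1C15858 (r,kernel):
  [0] read 0x36 idx=14: raw=0x39007 flags P=1 W=1 U=1 S=0
  [1] read 0x39 idx=21: raw=0x3B007 flags P=1 W=1 U=1 S=0
  ⇒ phys 0x3B858  [2 reads]

Access #0 PA: 0x3B858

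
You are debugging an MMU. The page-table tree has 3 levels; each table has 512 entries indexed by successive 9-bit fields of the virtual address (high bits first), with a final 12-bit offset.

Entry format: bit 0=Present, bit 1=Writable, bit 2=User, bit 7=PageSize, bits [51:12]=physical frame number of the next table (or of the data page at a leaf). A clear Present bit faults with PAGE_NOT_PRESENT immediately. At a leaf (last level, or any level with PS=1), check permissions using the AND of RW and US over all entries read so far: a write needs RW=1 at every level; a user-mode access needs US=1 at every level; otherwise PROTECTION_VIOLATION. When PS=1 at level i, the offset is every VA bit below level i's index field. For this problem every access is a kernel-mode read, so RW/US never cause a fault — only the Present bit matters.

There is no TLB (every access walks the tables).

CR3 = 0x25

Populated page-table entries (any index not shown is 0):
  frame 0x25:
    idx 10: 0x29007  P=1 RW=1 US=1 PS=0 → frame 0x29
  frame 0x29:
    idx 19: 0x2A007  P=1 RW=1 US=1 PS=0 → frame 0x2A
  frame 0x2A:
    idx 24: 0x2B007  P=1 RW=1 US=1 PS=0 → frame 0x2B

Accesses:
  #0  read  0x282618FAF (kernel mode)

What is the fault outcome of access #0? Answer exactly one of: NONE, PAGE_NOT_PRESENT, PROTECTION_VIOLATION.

Walk each access:
#0 VA=0x282618FAF (r,kernel):
  L0: frame=0x25 idx=10 entry=0x29007 [P=1 RW=1 US=1 PS=0]
  L1: frame=0x29 idx=19 entry=0x2A007 [P=1 RW=1 US=1 PS=0]
  L2: frame=0x2A idx=24 entry=0x2B007 [P=1 RW=1 US=1 PS=0]
  ✓ 0x2BFAF  — 3 lookups

Access #0 fault: NONE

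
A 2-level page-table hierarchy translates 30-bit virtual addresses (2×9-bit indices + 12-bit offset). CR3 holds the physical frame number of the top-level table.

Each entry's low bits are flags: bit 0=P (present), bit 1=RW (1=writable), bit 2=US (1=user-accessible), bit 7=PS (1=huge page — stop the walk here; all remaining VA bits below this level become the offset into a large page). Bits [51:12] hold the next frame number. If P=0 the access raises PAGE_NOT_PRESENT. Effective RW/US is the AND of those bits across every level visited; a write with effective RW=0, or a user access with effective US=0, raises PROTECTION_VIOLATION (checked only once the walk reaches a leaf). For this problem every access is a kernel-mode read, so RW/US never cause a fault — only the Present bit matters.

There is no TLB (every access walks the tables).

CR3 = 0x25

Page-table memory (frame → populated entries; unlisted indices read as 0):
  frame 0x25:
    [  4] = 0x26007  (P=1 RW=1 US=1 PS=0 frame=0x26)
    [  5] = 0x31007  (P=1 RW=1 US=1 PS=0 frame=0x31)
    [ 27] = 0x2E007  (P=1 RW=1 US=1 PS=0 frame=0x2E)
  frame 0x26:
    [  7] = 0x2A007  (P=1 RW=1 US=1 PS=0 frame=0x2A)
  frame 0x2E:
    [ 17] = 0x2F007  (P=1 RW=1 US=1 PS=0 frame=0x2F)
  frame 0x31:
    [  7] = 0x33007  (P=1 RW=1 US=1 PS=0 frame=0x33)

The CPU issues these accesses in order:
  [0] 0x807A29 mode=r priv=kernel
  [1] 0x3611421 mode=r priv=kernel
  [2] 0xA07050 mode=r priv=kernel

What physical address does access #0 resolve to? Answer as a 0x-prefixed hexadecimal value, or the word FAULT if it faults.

Trace:
#0 VA=0x807A29 (r,kernel):
  [0] read 0x25 idx=4: raw=0x26007 flags P=1 W=1 U=1 S=0
  [1] read 0x26 idx=7: raw=0x2A007 flags P=1 W=1 U=1 S=0
  ✓ 0x2AA29  — 2 lookups
#1 VA=0x3611421 (r,kernel):
  [0] read 0x25 idx=27: raw=0x2E007 flags P=1 W=1 U=1 S=0
  [1] read 0x2E idx=17: raw=0x2F007 flags P=1 W=1 U=1 S=0
  ✓ 0x2F421  — 2 lookups
#2 VA=0xA07050 (r,kernel):
  [0] read 0x25 idx=5: raw=0x31007 flags P=1 W=1 U=1 S=0
  [1] read 0x31 idx=7: raw=0x33007 flags P=1 W=1 U=1 S=0
  ✓ 0x33050  — 2 lookups

Access #0 PA: 0x2AA29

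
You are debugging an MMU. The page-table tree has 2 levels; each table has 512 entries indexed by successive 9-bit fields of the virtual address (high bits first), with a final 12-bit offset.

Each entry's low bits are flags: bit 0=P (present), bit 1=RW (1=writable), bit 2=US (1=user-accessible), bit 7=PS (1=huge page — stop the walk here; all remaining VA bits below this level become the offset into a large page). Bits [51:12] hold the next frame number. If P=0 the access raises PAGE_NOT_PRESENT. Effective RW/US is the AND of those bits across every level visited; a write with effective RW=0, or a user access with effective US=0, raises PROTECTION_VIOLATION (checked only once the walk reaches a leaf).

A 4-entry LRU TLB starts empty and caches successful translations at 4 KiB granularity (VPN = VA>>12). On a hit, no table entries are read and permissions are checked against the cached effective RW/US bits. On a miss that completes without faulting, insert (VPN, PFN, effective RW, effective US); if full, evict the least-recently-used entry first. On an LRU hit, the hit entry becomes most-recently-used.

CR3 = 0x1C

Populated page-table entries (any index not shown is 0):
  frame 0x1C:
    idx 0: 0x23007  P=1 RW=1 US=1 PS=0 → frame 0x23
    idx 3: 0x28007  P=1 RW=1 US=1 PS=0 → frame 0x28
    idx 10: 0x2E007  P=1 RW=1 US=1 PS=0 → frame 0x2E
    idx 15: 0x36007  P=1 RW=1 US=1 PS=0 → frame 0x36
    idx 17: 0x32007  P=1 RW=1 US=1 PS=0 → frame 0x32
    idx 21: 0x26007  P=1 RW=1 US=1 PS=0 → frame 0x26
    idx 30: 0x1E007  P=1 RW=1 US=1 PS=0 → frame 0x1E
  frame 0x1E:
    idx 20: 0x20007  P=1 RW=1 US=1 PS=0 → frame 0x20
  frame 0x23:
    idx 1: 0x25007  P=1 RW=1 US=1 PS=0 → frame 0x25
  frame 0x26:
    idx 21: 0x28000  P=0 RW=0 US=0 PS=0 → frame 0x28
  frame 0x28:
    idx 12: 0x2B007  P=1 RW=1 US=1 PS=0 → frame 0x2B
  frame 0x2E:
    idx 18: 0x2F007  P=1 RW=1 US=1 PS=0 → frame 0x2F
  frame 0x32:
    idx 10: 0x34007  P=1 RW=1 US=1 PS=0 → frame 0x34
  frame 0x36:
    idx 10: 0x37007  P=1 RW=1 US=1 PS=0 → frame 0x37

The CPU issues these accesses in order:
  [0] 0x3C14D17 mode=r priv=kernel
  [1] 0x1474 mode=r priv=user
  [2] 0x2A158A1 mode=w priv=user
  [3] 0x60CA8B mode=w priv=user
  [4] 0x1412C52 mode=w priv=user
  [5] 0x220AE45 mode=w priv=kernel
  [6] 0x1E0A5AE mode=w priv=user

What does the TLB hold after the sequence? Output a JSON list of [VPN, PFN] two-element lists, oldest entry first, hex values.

Trace:
#0 VA=0x3C14D17 (r,kernel):
  [0] read 0x1C idx=30: raw=0x1E007 flags P=1 W=1 U=1 S=0
  [1] read 0x1E idx=20: raw=0x20007 flags P=1 W=1 U=1 S=0
  → PA=0x20D17  (2 entries read)
#1 VA=0x1474 (r,user):
  [0] read 0x1C idx=0: raw=0x23007 flags P=1 W=1 U=1 S=0
  [1] read 0x23 idx=1: raw=0x25007 flags P=1 W=1 U=1 S=0
  → PA=0x25474  (2 entries read)
#2 VA=0x2A158A1 (w,user):
  [0] read 0x1C idx=21: raw=0x26007 flags P=1 W=1 U=1 S=0
  [1] read 0x26 idx=21: raw=0x28000 flags P=0 W=0 U=0 S=0
  ⇒ fault: PAGE_NOT_PRESENT  — 2 lookups
#3 VA=0x60CA8B (w,user):
  [0] read 0x1C idx=3: raw=0x28007 flags P=1 W=1 U=1 S=0
  [1] read 0x28 idx=12: raw=0x2B007 flags P=1 W=1 U=1 S=0
  → PA=0x2BA8B  (2 entries read)
#4 VA=0x1412C52 (w,user):
  [0] read 0x1C idx=10: raw=0x2E007 flags P=1 W=1 U=1 S=0
  [1] read 0x2E idx=18: raw=0x2F007 flags P=1 W=1 U=1 S=0
  → PA=0x2FC52  (2 entries read)
#5 VA=0x220AE45 (w,kernel):
  [0] read 0x1C idx=17: raw=0x32007 flags P=1 W=1 U=1 S=0
  [1] read 0x32 idx=10: raw=0x34007 flags P=1 W=1 U=1 S=0
  → PA=0x34E45  (2 entries read)
#6 VA=0x1E0A5AE (w,user):
  [0] read 0x1C idx=15: raw=0x36007 flags P=1 W=1 U=1 S=0
  [1] read 0x36 idx=10: raw=0x37007 flags P=1 W=1 U=1 S=0
  → PA=0x375AE  (2 entries read)

TLB: [["0x60C", "0x2B"], ["0x1412", "0x2F"], ["0x220A", "0x34"], ["0x1E0A", "0x37"]]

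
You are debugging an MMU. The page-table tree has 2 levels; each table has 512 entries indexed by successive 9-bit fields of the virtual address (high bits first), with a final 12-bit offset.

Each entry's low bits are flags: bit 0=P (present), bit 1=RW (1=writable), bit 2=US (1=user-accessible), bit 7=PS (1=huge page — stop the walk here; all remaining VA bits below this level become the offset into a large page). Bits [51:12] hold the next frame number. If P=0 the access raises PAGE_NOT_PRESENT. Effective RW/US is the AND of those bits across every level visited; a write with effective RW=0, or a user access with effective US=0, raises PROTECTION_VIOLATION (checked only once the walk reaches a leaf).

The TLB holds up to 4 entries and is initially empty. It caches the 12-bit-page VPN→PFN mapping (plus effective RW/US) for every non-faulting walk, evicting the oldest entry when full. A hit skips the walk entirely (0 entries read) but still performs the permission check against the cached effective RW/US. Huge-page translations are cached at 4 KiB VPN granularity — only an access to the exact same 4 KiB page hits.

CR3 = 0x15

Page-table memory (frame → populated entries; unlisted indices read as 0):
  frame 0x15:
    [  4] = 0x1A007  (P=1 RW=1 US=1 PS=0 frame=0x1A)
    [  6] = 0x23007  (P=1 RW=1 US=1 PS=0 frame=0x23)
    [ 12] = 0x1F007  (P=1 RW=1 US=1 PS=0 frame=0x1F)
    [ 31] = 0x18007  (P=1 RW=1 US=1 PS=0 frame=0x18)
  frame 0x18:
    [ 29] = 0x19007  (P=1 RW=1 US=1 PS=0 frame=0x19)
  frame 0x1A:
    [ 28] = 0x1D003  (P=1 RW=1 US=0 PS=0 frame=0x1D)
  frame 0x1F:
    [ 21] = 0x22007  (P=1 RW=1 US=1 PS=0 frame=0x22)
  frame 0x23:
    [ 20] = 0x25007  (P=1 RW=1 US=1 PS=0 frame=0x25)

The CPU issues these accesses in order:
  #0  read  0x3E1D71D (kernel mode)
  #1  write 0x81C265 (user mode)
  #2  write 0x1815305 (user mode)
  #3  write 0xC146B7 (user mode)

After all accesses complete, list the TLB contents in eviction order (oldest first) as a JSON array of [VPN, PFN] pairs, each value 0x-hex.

Per-access translation:
#0 VA=0x3E1D71D (r,kernel):
  [0] read 0x15 idx=31: raw=0x18007 flags P=1 W=1 U=1 S=0
  [1] read 0x18 idx=29: raw=0x19007 flags P=1 W=1 U=1 S=0
  ✓ 0x1971D  — 2 lookups
#1 VA=0x81C265 (w,user):
  [0] read 0x15 idx=4: raw=0x1A007 flags P=1 W=1 U=1 S=0
  [1] read 0x1A idx=28: raw=0x1D003 flags P=1 W=1 U=0 S=0
  → PROTECTION_VIOLATION  (2 entries read)
#2 VA=0x1815305 (w,user):
  [0] read 0x15 idx=12: raw=0x1F007 flags P=1 W=1 U=1 S=0
  [1] read 0x1F idx=21: raw=0x22007 flags P=1 W=1 U=1 S=0
  ✓ 0x22305  — 2 lookups
#3 VA=0xC146B7 (w,user):
  [0] read 0x15 idx=6: raw=0x23007 flags P=1 W=1 U=1 S=0
  [1] read 0x23 idx=20: raw=0x25007 flags P=1 W=1 U=1 S=0
  ✓ 0x256B7  — 2 lookups

TLB: [["0x3E1D", "0x19"], ["0x1815", "0x22"], ["0xC14", "0x25"]]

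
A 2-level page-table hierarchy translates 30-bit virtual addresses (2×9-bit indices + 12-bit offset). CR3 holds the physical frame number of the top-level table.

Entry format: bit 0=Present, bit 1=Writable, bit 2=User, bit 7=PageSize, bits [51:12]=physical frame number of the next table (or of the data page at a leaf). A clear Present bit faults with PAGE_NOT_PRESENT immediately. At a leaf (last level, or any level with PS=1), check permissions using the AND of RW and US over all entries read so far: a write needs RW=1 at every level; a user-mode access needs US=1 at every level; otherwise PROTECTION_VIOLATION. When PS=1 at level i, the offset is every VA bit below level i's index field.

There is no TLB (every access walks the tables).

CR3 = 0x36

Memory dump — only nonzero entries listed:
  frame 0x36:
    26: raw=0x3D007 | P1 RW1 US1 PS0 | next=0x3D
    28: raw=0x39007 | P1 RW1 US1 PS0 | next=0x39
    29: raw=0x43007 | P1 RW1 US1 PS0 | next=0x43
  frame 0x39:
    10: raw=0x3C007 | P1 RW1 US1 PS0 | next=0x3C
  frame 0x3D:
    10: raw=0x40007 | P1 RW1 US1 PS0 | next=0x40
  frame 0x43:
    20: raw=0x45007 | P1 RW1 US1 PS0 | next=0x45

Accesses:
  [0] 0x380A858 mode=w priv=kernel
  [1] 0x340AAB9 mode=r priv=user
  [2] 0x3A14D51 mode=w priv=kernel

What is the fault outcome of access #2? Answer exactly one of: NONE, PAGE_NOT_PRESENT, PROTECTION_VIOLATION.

Per-access translation:
#0 VA=0x380A858 (w,kernel):
  L0: frame=0x36 idx=28 entry=0x39007 [P=1 RW=1 US=1 PS=0]
  L1: frame=0x39 idx=10 entry=0x3C007 [P=1 RW=1 US=1 PS=0]
  → PA=0x3C858  (2 entries read)
#1 VA=0x340AAB9 (r,user):
  L0: frame=0x36 idx=26 entry=0x3D007 [P=1 RW=1 US=1 PS=0]
  L1: frame=0x3D idx=10 entry=0x40007 [P=1 RW=1 US=1 PS=0]
  → PA=0x40AB9  (2 entries read)
#2 VA=0x3A14D51 (w,kernel):
  L0: frame=0x36 idx=29 entry=0x43007 [P=1 RW=1 US=1 PS=0]
  L1: frame=0x43 idx=20 entry=0x45007 [P=1 RW=1 US=1 PS=0]
  → PA=0x45D51  (2 entries read)

Access #2 fault: NONE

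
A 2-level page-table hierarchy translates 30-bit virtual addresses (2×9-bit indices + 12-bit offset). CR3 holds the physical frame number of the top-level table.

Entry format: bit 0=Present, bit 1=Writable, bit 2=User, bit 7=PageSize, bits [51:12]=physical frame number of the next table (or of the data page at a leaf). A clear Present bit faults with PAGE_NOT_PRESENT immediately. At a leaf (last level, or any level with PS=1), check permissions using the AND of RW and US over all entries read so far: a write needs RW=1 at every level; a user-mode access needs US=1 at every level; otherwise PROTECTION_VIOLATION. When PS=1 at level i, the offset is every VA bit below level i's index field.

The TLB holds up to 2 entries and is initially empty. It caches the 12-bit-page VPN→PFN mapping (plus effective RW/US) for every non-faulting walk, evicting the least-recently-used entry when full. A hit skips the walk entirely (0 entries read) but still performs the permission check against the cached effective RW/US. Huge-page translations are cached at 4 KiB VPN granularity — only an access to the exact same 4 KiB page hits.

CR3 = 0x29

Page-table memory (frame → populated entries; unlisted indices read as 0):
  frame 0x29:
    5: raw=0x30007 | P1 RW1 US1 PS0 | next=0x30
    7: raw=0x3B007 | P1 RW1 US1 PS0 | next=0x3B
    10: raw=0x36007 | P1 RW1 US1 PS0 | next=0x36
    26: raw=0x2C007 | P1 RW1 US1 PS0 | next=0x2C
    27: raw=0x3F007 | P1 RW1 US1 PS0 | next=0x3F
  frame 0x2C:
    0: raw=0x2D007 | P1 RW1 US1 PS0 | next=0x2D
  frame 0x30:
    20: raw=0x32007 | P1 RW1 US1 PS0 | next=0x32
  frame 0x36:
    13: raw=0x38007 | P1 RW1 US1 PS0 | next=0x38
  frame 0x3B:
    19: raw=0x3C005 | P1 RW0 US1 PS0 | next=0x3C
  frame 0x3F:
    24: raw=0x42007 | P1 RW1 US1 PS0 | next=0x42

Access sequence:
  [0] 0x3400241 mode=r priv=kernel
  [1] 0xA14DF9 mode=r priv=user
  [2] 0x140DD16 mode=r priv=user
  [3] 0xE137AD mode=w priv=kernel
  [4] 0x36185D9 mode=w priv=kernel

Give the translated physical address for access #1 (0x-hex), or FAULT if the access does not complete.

Trace:
#0 VA=0x3400241 (r,kernel):
  L0 @0x29[26] → 0x2C007  P=1,RW=1,US=1,PS=0
  L1 @0x2C[0] → 0x2D007  P=1,RW=1,US=1,PS=0
  ⇒ phys 0x2D241  [2 reads]
#1 VA=0xA14DF9 (r,user):
  L0 @0x29[5] → 0x30007  P=1,RW=1,US=1,PS=0
  L1 @0x30[20] → 0x32007  P=1,RW=1,US=1,PS=0
  ⇒ phys 0x32DF9  [2 reads]
#2 VA=0x140DD16 (r,user):
  L0 @0x29[10] → 0x36007  P=1,RW=1,US=1,PS=0
  L1 @0x36[13] → 0x38007  P=1,RW=1,US=1,PS=0
  ⇒ phys 0x38D16  [2 reads]
#3 VA=0xE137AD (w,kernel):
  L0 @0x29[7] → 0x3B007  P=1,RW=1,US=1,PS=0
  L1 @0x3B[19] → 0x3C005  P=1,RW=0,US=1,PS=0
  ⇒ fault: PROTECTION_VIOLATION  — 2 lookups
#4 VA=0x36185D9 (w,kernel):
  L0 @0x29[27] → 0x3F007  P=1,RW=1,US=1,PS=0
  L1 @0x3F[24] → 0x42007  P=1,RW=1,US=1,PS=0
  ⇒ phys 0x425D9  [2 reads]

Access #1 PA: 0x32DF9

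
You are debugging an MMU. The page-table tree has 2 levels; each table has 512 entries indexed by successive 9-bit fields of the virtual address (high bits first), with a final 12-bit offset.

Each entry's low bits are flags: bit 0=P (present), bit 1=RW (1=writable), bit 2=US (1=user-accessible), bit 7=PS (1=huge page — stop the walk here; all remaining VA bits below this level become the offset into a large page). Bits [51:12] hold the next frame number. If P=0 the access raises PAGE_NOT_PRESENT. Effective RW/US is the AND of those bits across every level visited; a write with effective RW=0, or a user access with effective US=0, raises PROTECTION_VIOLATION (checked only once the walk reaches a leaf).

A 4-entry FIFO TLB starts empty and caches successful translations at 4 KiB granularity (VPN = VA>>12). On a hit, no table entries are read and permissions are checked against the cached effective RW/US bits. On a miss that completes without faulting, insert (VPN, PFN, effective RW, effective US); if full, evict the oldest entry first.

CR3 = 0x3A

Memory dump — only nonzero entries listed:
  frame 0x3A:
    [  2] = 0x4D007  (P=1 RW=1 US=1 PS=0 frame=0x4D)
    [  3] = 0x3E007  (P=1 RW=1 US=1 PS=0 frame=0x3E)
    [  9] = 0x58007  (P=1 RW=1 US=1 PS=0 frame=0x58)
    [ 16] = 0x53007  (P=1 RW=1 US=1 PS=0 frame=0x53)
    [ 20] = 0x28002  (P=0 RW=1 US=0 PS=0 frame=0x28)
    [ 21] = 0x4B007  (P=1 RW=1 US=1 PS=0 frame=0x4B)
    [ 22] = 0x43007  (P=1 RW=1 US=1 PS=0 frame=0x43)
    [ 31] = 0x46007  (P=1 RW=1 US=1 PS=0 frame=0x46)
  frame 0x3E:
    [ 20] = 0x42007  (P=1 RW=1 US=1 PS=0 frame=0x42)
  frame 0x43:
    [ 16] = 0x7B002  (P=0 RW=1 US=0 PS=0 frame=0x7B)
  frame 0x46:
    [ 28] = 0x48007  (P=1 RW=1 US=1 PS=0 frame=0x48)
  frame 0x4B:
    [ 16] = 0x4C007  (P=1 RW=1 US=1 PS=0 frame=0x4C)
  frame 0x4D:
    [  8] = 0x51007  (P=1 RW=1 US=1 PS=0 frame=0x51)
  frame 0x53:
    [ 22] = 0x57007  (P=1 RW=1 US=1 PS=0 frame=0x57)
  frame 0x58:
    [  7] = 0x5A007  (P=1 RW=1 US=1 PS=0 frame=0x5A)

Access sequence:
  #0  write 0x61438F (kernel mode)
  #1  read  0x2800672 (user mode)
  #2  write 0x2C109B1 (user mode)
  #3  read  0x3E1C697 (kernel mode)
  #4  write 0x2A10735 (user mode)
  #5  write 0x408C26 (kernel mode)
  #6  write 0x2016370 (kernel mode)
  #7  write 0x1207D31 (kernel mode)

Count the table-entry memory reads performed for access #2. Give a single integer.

Per-access translation:
#0 VA=0x61438F (w,kernel):
  L0: frame=0x3A idx=3 entry=0x3E007 [P=1 RW=1 US=1 PS=0]
  L1: frame=0x3E idx=20 entry=0x42007 [P=1 RW=1 US=1 PS=0]
  ✓ 0x4238F  — 2 lookups
#1 VA=0x2800672 (r,user):
  L0: frame=0x3A idx=20 entry=0x28002 [P=0 RW=1 US=0 PS=0]
  ✗ PAGE_NOT_PRESENT  [1 reads]
#2 VA=0x2C109B1 (w,user):
  L0: frame=0x3A idx=22 entry=0x43007 [P=1 RW=1 US=1 PS=0]
  L1: frame=0x43 idx=16 entry=0x7B002 [P=0 RW=1 US=0 PS=0]
  ✗ PAGE_NOT_PRESENT  [2 reads]
#3 VA=0x3E1C697 (r,kernel):
  L0: frame=0x3A idx=31 entry=0x46007 [P=1 RW=1 US=1 PS=0]
  L1: frame=0x46 idx=28 entry=0x48007 [P=1 RW=1 US=1 PS=0]
  ✓ 0x48697  — 2 lookups
#4 VA=0x2A10735 (w,user):
  L0: frame=0x3A idx=21 entry=0x4B007 [P=1 RW=1 US=1 PS=0]
  L1: frame=0x4B idx=16 entry=0x4C007 [P=1 RW=1 US=1 PS=0]
  ✓ 0x4C735  — 2 lookups
#5 VA=0x408C26 (w,kernel):
  L0: frame=0x3A idx=2 entry=0x4D007 [P=1 RW=1 US=1 PS=0]
  L1: frame=0x4D idx=8 entry=0x51007 [P=1 RW=1 US=1 PS=0]
  ✓ 0x51C26  — 2 lookups
#6 VA=0x2016370 (w,kernel):
  L0: frame=0x3A idx=16 entry=0x53007 [P=1 RW=1 US=1 PS=0]
  L1: frame=0x53 idx=22 entry=0x57007 [P=1 RW=1 US=1 PS=0]
  ✓ 0x57370  — 2 lookups
#7 VA=0x1207D31 (w,kernel):
  L0: frame=0x3A idx=9 entry=0x58007 [P=1 RW=1 US=1 PS=0]
  L1: frame=0x58 idx=7 entry=0x5A007 [P=1 RW=1 US=1 PS=0]
  ✓ 0x5AD31  — 2 lookups

Entries read for #2: 2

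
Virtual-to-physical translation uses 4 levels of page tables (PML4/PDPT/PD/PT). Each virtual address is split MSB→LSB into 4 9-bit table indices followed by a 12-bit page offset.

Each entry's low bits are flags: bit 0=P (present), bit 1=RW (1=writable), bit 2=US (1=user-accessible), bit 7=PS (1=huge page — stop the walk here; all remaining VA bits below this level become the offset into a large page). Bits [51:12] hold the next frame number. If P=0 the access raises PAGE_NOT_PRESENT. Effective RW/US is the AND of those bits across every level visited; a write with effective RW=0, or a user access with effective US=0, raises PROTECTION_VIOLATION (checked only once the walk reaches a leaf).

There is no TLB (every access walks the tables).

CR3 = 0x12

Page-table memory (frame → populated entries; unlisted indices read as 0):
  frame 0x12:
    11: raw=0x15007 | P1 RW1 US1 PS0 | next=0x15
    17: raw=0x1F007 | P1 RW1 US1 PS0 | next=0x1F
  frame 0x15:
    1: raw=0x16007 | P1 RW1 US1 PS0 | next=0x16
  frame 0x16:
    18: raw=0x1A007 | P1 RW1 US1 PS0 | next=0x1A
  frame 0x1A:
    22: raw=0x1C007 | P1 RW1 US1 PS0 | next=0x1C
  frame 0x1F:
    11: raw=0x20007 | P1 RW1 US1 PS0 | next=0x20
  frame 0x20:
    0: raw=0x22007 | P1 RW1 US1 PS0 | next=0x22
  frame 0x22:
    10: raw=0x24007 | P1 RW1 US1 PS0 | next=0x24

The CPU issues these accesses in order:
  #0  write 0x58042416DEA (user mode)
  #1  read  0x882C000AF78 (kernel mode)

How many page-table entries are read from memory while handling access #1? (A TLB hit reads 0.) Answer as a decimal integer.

Trace:
#0 VA=0x58042416DEA (w,user):
  [0] read 0x12 idx=11: raw=0x15007 flags P=1 W=1 U=1 S=0
  [1] read 0x15 idx=1: raw=0x16007 flags P=1 W=1 U=1 S=0
  [2] read 0x16 idx=18: raw=0x1A007 flags P=1 W=1 U=1 S=0
  [3] read 0x1A idx=22: raw=0x1C007 flags P=1 W=1 U=1 S=0
  ⇒ phys 0x1CDEA  [4 reads]
#1 VA=0x882C000AF78 (r,kernel):
  [0] read 0x12 idx=17: raw=0x1F007 flags P=1 W=1 U=1 S=0
  [1] read 0x1F idx=11: raw=0x20007 flags P=1 W=1 U=1 S=0
  [2] read 0x20 idx=0: raw=0x22007 flags P=1 W=1 U=1 S=0
  [3] read 0x22 idx=10: raw=0x24007 flags P=1 W=1 U=1 S=0
  ⇒ phys 0x24F78  [4 reads]

Entries read for #1: 4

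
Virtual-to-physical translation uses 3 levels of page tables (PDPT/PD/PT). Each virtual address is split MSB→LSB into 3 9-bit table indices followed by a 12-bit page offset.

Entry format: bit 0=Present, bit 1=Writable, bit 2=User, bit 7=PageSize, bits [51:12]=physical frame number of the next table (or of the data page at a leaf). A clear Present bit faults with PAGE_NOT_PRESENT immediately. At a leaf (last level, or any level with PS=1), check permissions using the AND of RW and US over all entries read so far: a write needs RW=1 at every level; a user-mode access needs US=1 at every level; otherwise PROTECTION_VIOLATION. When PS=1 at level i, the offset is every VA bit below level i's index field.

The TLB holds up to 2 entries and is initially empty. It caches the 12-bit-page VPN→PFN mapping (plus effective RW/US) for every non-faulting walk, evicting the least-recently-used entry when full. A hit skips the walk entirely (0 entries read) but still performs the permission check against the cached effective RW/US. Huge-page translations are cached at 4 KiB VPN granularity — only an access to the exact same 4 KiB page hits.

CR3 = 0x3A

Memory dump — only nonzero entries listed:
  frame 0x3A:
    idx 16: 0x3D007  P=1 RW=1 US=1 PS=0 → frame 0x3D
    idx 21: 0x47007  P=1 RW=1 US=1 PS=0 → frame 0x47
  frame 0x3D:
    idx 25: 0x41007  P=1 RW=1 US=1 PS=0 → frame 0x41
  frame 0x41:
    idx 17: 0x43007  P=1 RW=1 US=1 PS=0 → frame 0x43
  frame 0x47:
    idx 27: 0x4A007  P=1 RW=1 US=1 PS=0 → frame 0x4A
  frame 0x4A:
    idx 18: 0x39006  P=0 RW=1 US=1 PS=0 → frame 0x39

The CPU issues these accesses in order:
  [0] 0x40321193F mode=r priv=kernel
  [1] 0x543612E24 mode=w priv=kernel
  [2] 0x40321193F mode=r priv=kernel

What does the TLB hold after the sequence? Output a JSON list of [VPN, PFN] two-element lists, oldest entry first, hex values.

Per-access translation:
#0 VA=0x40321193F (r,kernel):
  L0: frame=0x3A idx=16 entry=0x3D007 [P=1 RW=1 US=1 PS=0]
  L1: frame=0x3D idx=25 entry=0x41007 [P=1 RW=1 US=1 PS=0]
  L2: frame=0x41 idx=17 entry=0x43007 [P=1 RW=1 US=1 PS=0]
  ✓ 0x4393F  — 3 lookups
#1 VA=0x543612E24 (w,kernel):
  L0: frame=0x3A idx=21 entry=0x47007 [P=1 RW=1 US=1 PS=0]
  L1: frame=0x47 idx=27 entry=0x4A007 [P=1 RW=1 US=1 PS=0]
  L2: frame=0x4A idx=18 entry=0x39006 [P=0 RW=1 US=1 PS=0]
  ✗ PAGE_NOT_PRESENT  [3 reads]
#2 VA=0x40321193F (r,kernel):
  TLB hit vpn=0x403211 → PA=0x4393F

TLB: [["0x403211", "0x43"]]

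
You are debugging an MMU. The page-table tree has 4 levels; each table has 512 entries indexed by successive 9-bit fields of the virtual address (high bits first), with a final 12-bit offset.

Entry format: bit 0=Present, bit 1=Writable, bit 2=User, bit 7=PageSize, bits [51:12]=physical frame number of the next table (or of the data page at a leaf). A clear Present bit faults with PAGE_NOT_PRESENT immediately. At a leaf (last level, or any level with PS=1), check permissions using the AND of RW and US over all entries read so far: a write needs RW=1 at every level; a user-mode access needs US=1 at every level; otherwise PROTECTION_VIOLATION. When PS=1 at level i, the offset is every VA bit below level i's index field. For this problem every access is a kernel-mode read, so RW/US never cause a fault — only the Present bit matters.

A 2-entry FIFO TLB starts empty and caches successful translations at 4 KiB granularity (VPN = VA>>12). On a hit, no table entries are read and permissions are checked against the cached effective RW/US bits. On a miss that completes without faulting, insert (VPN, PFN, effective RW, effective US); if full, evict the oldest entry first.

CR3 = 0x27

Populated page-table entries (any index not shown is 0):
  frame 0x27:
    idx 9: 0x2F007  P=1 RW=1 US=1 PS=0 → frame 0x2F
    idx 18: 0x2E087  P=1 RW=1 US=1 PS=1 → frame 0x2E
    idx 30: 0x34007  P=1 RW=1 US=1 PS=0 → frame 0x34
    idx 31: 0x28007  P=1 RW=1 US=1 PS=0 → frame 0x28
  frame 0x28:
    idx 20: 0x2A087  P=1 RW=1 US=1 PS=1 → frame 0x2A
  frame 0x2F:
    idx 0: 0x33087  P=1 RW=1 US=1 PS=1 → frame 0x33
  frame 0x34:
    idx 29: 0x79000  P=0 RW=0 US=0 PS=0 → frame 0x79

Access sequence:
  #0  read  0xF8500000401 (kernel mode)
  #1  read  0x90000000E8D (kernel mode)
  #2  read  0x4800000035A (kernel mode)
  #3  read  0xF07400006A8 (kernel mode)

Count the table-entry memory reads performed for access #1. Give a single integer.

Walk each access:
#0 VA=0xF8500000401 (r,kernel):
  [0] read 0x27 idx=31: raw=0x28007 flags P=1 W=1 U=1 S=0
  [1] read 0x28 idx=20: raw=0x2A087 flags P=1 W=1 U=1 S=1
  ⇒ phys 0x2A401 (huge @L1)  [2 reads]
#1 VA=0x90000000E8D (r,kernel):
  [0] read 0x27 idx=18: raw=0x2E087 flags P=1 W=1 U=1 S=1
  ⇒ phys 0x2EE8D (huge @L0)  [1 reads]
#2 VA=0x4800000035A (r,kernel):
  [0] read 0x27 idx=9: raw=0x2F007 flags P=1 W=1 U=1 S=0
  [1] read 0x2F idx=0: raw=0x33087 flags P=1 W=1 U=1 S=1
  ⇒ phys 0x3335A (huge @L1)  [2 reads]
#3 VA=0xF07400006A8 (r,kernel):
  [0] read 0x27 idx=30: raw=0x34007 flags P=1 W=1 U=1 S=0
  [1] read 0x34 idx=29: raw=0x79000 flags P=0 W=0 U=0 S=0
  ⇒ fault: PAGE_NOT_PRESENT  — 2 lookups

Entries read for #1: 1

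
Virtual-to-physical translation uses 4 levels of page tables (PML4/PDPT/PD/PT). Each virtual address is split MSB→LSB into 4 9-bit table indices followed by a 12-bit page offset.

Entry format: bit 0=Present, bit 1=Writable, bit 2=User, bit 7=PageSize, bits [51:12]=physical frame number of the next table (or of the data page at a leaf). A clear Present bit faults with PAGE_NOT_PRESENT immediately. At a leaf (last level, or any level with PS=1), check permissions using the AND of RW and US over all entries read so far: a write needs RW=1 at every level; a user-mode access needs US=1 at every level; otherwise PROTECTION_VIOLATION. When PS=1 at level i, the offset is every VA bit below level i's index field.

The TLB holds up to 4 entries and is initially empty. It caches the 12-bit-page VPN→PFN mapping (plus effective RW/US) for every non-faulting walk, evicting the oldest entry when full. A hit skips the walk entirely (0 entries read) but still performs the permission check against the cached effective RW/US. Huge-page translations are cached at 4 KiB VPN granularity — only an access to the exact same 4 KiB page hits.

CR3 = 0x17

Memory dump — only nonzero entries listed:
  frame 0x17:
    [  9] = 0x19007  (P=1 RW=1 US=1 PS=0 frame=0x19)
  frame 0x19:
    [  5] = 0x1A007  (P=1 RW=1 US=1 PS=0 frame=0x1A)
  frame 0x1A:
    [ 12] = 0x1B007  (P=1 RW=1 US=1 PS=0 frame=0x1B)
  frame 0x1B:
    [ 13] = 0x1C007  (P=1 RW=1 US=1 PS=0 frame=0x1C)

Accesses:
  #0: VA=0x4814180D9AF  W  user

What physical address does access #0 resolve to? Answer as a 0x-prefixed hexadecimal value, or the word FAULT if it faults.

Walk each access:
#0 VA=0x4814180D9AF (w,user):
  L0 @0x17[9] → 0x19007  P=1,RW=1,US=1,PS=0
  L1 @0x19[5] → 0x1A007  P=1,RW=1,US=1,PS=0
  L2 @0x1A[12] → 0x1B007  P=1,RW=1,US=1,PS=0
  L3 @0x1B[13] → 0x1C007  P=1,RW=1,US=1,PS=0
  ✓ 0x1C9AF  — 4 lookups

Access #0 PA: 0x1C9AF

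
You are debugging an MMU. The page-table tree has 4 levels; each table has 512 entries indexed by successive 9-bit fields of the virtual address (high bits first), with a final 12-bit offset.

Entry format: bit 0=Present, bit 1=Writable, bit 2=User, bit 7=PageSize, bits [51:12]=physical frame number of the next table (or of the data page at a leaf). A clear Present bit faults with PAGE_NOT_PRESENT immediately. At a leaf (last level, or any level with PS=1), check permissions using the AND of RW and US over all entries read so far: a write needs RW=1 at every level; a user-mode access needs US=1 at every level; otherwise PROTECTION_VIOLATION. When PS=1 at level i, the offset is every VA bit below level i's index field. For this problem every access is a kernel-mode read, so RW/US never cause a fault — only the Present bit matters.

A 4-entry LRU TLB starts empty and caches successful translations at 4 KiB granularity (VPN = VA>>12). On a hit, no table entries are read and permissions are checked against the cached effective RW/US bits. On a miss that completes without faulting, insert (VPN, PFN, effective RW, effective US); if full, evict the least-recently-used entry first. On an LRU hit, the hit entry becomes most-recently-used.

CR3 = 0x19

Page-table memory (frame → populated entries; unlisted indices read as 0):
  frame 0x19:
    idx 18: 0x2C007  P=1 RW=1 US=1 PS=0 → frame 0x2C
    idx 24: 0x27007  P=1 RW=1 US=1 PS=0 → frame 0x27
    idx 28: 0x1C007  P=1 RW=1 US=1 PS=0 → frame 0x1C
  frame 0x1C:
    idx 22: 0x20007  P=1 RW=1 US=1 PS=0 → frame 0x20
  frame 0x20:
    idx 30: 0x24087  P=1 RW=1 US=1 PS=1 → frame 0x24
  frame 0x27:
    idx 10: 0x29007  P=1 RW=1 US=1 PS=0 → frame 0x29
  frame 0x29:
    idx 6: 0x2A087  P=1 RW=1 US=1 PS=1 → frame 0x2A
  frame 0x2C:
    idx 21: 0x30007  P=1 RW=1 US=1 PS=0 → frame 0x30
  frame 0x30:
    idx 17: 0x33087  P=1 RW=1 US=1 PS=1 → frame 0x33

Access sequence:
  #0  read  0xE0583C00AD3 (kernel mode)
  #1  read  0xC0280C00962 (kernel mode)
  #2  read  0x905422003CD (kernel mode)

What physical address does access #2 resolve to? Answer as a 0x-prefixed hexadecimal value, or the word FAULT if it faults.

Per-access translation:
#0 VA=0xE0583C00AD3 (r,kernel):
  L0: frame=0x19 idx=28 entry=0x1C007 [P=1 RW=1 US=1 PS=0]
  L1: frame=0x1C idx=22 entry=0x20007 [P=1 RW=1 US=1 PS=0]
  L2: frame=0x20 idx=30 entry=0x24087 [P=1 RW=1 US=1 PS=1]
  → PA=0x24AD3 (huge @L2)  (3 entries read)
#1 VA=0xC0280C00962 (r,kernel):
  L0: frame=0x19 idx=24 entry=0x27007 [P=1 RW=1 US=1 PS=0]
  L1: frame=0x27 idx=10 entry=0x29007 [P=1 RW=1 US=1 PS=0]
  L2: frame=0x29 idx=6 entry=0x2A087 [P=1 RW=1 US=1 PS=1]
  → PA=0x2A962 (huge @L2)  (3 entries read)
#2 VA=0x905422003CD (r,kernel):
  L0: frame=0x19 idx=18 entry=0x2C007 [P=1 RW=1 US=1 PS=0]
  L1: frame=0x2C idx=21 entry=0x30007 [P=1 RW=1 US=1 PS=0]
  L2: frame=0x30 idx=17 entry=0x33087 [P=1 RW=1 US=1 PS=1]
  → PA=0x333CD (huge @L2)  (3 entries read)

Access #2 PA: 0x333CD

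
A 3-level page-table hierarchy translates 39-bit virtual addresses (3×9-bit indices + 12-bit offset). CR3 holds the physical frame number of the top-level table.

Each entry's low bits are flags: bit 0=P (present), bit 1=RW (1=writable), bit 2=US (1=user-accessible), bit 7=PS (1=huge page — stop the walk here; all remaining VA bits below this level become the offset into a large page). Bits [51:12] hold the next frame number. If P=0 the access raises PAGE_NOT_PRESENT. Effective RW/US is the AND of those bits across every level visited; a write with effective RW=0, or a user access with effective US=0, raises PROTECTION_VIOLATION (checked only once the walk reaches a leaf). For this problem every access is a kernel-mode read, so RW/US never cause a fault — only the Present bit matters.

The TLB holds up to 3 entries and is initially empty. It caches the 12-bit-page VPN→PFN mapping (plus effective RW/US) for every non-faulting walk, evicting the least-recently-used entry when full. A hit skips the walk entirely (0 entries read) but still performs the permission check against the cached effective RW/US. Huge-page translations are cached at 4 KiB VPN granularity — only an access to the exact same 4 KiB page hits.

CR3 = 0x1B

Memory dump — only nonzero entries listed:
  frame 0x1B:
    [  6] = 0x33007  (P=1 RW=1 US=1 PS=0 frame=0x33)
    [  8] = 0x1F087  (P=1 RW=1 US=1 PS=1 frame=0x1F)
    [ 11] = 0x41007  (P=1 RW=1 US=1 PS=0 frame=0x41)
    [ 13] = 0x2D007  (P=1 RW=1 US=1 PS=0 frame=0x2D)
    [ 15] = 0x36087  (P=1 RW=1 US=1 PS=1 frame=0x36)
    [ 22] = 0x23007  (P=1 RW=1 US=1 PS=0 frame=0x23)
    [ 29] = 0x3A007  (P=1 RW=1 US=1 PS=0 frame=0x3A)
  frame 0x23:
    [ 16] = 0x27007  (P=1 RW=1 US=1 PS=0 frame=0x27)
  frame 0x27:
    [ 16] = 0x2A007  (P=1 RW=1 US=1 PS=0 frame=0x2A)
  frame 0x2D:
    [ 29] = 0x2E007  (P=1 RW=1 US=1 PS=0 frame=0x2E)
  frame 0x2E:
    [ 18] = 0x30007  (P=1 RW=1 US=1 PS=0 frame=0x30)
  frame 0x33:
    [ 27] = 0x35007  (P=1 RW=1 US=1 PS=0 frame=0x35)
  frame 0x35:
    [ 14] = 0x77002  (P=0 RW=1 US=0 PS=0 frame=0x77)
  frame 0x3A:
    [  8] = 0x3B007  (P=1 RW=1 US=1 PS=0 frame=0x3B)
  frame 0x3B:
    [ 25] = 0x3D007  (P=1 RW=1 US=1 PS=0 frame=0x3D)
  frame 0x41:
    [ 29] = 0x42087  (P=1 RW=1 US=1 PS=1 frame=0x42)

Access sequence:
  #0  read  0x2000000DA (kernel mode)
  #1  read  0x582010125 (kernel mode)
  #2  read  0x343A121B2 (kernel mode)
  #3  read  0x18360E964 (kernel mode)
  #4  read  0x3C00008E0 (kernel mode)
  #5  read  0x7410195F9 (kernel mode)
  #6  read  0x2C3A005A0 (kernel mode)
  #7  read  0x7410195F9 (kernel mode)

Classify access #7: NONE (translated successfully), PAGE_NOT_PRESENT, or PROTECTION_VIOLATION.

Walk each access:
#0 VA=0x2000000DA (r,kernel):
  L0 @0x1B[8] → 0x1F087  P=1,RW=1,US=1,PS=1
  ⇒ phys 0x1F0DA (huge @L0)  [1 reads]
#1 VA=0x582010125 (r,kernel):
  L0 @0x1B[22] → 0x23007  P=1,RW=1,US=1,PS=0
  L1 @0x23[16] → 0x27007  P=1,RW=1,US=1,PS=0
  L2 @0x27[16] → 0x2A007  P=1,RW=1,US=1,PS=0
  ⇒ phys 0x2A125  [3 reads]
#2 VA=0x343A121B2 (r,kernel):
  L0 @0x1B[13] → 0x2D007  P=1,RW=1,US=1,PS=0
  L1 @0x2D[29] → 0x2E007  P=1,RW=1,US=1,PS=0
  L2 @0x2E[18] → 0x30007  P=1,RW=1,US=1,PS=0
  ⇒ phys 0x301B2  [3 reads]
#3 VA=0x18360E964 (r,kernel):
  L0 @0x1B[6] → 0x33007  P=1,RW=1,US=1,PS=0
  L1 @0x33[27] → 0x35007  P=1,RW=1,US=1,PS=0
  L2 @0x35[14] → 0x77002  P=0,RW=1,US=0,PS=0
  → PAGE_NOT_PRESENT  (3 entries read)
#4 VA=0x3C00008E0 (r,kernel):
  L0 @0x1B[15] → 0x36087  P=1,RW=1,US=1,PS=1
  ⇒ phys 0x368E0 (huge @L0)  [1 reads]
#5 VA=0x7410195F9 (r,kernel):
  L0 @0x1B[29] → 0x3A007  P=1,RW=1,US=1,PS=0
  L1 @0x3A[8] → 0x3B007  P=1,RW=1,US=1,PS=0
  L2 @0x3B[25] → 0x3D007  P=1,RW=1,US=1,PS=0
  ⇒ phys 0x3D5F9  [3 reads]
#6 VA=0x2C3A005A0 (r,kernel):
  L0 @0x1B[11] → 0x41007  P=1,RW=1,US=1,PS=0
  L1 @0x41[29] → 0x42087  P=1,RW=1,US=1,PS=1
  ⇒ phys 0x425A0 (huge @L1)  [2 reads]
#7 VA=0x7410195F9 (r,kernel):
  TLB hit vpn=0x741019 → PA=0x3D5F9

Access #7 fault: NONE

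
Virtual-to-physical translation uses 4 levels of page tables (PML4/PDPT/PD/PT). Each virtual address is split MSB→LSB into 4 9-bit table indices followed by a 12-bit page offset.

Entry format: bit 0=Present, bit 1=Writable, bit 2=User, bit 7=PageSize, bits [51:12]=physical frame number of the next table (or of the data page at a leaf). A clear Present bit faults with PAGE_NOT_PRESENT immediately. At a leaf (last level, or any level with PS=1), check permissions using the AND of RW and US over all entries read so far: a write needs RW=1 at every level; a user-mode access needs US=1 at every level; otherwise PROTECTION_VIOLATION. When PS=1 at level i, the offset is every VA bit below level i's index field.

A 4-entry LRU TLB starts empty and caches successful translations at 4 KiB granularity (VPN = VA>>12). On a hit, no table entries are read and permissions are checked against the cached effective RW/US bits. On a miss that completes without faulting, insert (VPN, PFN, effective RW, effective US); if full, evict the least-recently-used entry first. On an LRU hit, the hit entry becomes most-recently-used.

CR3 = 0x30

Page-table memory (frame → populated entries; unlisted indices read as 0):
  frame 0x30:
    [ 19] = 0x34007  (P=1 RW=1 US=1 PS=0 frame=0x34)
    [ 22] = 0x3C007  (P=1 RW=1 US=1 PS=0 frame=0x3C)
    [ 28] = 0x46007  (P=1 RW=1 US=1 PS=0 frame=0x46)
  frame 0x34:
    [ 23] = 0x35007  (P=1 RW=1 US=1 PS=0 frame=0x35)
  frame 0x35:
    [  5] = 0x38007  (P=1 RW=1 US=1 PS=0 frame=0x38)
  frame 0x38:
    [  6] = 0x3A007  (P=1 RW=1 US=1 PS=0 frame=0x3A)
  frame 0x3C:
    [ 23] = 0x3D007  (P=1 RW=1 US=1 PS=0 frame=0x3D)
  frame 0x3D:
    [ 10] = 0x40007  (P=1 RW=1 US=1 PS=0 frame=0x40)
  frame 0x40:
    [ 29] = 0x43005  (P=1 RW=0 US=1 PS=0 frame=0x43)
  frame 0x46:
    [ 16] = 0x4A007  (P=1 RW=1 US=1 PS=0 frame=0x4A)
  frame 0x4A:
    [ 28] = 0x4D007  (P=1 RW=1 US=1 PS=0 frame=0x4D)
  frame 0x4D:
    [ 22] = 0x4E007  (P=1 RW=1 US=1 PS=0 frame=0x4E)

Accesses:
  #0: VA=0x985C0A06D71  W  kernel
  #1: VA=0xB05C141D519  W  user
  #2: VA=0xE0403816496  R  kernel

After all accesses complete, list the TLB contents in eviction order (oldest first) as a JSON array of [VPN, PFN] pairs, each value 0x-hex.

Walk each access:
#0 VA=0x985C0A06D71 (w,kernel):
  [0] read 0x30 idx=19: raw=0x34007 flags P=1 W=1 U=1 S=0
  [1] read 0x34 idx=23: raw=0x35007 flags P=1 W=1 U=1 S=0
  [2] read 0x35 idx=5: raw=0x38007 flags P=1 W=1 U=1 S=0
  [3] read 0x38 idx=6: raw=0x3A007 flags P=1 W=1 U=1 S=0
  ✓ 0x3AD71  — 4 lookups
#1 VA=0xB05C141D519 (w,user):
  [0] read 0x30 idx=22: raw=0x3C007 flags P=1 W=1 U=1 S=0
  [1] read 0x3C idx=23: raw=0x3D007 flags P=1 W=1 U=1 S=0
  [2] read 0x3D idx=10: raw=0x40007 flags P=1 W=1 U=1 S=0
  [3] read 0x40 idx=29: raw=0x43005 flags P=1 W=0 U=1 S=0
  → PROTECTION_VIOLATION  (4 entries read)
#2 VA=0xE0403816496 (r,kernel):
  [0] read 0x30 idx=28: raw=0x46007 flags P=1 W=1 U=1 S=0
  [1] read 0x46 idx=16: raw=0x4A007 flags P=1 W=1 U=1 S=0
  [2] read 0x4A idx=28: raw=0x4D007 flags P=1 W=1 U=1 S=0
  [3] read 0x4D idx=22: raw=0x4E007 flags P=1 W=1 U=1 S=0
  ✓ 0x4E496  — 4 lookups

TLB: [["0x985C0A06", "0x3A"], ["0xE0403816", "0x4E"]]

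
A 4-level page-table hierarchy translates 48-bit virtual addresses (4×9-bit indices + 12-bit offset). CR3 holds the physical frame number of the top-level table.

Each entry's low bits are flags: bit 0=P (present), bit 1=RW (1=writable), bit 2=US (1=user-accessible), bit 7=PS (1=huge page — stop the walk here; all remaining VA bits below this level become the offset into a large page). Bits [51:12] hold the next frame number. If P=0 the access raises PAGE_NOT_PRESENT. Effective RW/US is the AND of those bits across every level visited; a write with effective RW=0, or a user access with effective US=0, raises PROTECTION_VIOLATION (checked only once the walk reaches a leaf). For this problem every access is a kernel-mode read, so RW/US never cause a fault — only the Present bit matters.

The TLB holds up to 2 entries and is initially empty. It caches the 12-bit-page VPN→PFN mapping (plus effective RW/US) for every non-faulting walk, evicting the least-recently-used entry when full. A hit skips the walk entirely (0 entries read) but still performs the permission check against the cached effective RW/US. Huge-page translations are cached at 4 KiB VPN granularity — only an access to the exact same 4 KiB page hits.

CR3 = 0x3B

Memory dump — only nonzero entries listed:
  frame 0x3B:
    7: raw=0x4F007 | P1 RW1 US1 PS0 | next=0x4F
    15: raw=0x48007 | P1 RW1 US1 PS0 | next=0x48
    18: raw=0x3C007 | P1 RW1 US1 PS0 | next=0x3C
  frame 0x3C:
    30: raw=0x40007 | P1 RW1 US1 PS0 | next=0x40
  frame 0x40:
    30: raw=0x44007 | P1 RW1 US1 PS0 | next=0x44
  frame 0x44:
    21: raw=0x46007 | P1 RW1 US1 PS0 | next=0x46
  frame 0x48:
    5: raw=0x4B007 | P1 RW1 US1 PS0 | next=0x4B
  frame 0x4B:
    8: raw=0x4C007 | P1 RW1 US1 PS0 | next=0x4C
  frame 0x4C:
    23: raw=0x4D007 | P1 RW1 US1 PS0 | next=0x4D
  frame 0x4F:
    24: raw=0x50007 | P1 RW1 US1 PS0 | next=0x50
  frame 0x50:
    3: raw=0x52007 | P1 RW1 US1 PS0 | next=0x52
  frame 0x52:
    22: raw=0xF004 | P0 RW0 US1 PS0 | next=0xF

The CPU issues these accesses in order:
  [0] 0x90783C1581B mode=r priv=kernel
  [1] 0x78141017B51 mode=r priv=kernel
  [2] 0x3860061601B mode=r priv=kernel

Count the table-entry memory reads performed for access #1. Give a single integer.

Trace:
#0 VA=0x90783C1581B (r,kernel):
  [0] read 0x3B idx=18: raw=0x3C007 flags P=1 W=1 U=1 S=0
  [1] read 0x3C idx=30: raw=0x40007 flags P=1 W=1 U=1 S=0
  [2] read 0x40 idx=30: raw=0x44007 flags P=1 W=1 U=1 S=0
  [3] read 0x44 idx=21: raw=0x46007 flags P=1 W=1 U=1 S=0
  → PA=0x4681B  (4 entries read)
#1 VA=0x78141017B51 (r,kernel):
  [0] read 0x3B idx=15: raw=0x48007 flags P=1 W=1 U=1 S=0
  [1] read 0x48 idx=5: raw=0x4B007 flags P=1 W=1 U=1 S=0
  [2] read 0x4B idx=8: raw=0x4C007 flags P=1 W=1 U=1 S=0
  [3] read 0x4C idx=23: raw=0x4D007 flags P=1 W=1 U=1 S=0
  → PA=0x4DB51  (4 entries read)
#2 VA=0x3860061601B (r,kernel):
  [0] read 0x3B idx=7: raw=0x4F007 flags P=1 W=1 U=1 S=0
  [1] read 0x4F idx=24: raw=0x50007 flags P=1 W=1 U=1 S=0
  [2] read 0x50 idx=3: raw=0x52007 flags P=1 W=1 U=1 S=0
  [3] read 0x52 idx=22: raw=0xF004 flags P=0 W=0 U=1 S=0
  ⇒ fault: PAGE_NOT_PRESENT  — 4 lookups

Entries read for #1: 4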